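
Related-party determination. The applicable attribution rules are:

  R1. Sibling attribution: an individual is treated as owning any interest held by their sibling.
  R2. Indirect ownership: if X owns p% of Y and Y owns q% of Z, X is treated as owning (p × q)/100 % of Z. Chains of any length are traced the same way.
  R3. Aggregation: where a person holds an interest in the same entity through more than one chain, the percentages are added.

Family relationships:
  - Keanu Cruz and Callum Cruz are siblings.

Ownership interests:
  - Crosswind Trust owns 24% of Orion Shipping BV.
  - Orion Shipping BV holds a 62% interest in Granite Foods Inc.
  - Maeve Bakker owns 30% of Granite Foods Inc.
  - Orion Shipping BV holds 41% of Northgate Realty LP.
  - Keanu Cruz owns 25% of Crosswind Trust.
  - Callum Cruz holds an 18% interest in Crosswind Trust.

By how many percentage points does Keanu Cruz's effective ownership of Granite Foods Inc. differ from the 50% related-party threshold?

By sibling attribution (R1), Keanu Cruz is treated as also owning Callum Cruz's interest in Crosswind Trust, giving 25% + 18% = 43%.
Chain via Crosswind Trust → Orion Shipping BV (R2): 43% × 24% × 62% = 6.3984% of Granite Foods Inc.
6.3984% falls short of the 50% threshold by 43.6016 percentage points.

43.6016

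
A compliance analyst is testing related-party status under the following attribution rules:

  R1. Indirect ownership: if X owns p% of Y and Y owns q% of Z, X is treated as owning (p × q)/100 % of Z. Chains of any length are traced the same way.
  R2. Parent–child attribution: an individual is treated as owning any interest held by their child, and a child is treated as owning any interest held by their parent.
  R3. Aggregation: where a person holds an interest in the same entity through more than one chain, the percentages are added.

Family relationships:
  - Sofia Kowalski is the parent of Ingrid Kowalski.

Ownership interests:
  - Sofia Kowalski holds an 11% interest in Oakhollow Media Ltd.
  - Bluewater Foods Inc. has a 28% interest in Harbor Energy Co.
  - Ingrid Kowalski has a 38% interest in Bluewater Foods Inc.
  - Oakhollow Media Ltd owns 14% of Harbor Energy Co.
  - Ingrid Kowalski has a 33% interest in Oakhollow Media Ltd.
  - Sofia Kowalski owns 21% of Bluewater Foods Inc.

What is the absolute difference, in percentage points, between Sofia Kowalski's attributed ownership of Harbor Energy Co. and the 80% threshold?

57.32

By parent–child attribution (R2), Sofia Kowalski is treated as also owning Ingrid Kowalski's interest in Oakhollow Media Ltd, giving 11% + 33% = 44%.
By parent–child attribution (R2), Sofia Kowalski is treated as also owning Ingrid Kowalski's interest in Bluewater Foods Inc, giving 21% + 38% = 59%.
Chain via Oakhollow Media Ltd (R1): 44% × 14% = 6.16% of Harbor Energy Co.
Chain via Bluewater Foods Inc. (R1): 59% × 28% = 16.52% of Harbor Energy Co.
Aggregating (R3): 6.16% + 16.52% = 22.68%.
22.68% falls short of the 80% threshold by 57.32 percentage points.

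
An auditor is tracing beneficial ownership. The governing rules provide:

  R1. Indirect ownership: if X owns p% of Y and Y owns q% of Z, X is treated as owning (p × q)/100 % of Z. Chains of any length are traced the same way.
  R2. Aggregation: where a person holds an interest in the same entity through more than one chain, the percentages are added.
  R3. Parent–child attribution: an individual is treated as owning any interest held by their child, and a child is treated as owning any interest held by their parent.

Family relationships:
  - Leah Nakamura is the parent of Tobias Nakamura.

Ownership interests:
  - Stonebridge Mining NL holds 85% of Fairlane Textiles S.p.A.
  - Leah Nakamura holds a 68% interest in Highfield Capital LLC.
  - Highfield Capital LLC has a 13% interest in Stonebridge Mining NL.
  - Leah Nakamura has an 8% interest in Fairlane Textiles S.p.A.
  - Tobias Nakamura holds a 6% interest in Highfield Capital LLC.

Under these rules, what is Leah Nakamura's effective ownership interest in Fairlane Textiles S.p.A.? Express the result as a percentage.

By parent–child attribution (R3), Leah Nakamura is treated as also owning Tobias Nakamura's interest in Highfield Capital LLC, giving 68% + 6% = 74%.
Chain via Highfield Capital LLC → Stonebridge Mining NL (R1): 74% × 13% × 85% = 8.177% of Fairlane Textiles S.p.A.
Direct interest in Fairlane Textiles S.p.A: 8%.
Aggregating (R2): 8.177% + 8% = 16.177%.

16.177%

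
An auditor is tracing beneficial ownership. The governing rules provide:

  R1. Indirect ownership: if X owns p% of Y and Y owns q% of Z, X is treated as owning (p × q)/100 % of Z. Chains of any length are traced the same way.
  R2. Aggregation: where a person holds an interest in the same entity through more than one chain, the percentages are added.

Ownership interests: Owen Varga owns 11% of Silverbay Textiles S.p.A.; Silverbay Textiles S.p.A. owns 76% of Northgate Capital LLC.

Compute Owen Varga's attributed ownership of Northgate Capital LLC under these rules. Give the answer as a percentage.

8.36%

Chain via Silverbay Textiles S.p.A. (R1): 11% × 76% = 8.36% of Northgate Capital LLC.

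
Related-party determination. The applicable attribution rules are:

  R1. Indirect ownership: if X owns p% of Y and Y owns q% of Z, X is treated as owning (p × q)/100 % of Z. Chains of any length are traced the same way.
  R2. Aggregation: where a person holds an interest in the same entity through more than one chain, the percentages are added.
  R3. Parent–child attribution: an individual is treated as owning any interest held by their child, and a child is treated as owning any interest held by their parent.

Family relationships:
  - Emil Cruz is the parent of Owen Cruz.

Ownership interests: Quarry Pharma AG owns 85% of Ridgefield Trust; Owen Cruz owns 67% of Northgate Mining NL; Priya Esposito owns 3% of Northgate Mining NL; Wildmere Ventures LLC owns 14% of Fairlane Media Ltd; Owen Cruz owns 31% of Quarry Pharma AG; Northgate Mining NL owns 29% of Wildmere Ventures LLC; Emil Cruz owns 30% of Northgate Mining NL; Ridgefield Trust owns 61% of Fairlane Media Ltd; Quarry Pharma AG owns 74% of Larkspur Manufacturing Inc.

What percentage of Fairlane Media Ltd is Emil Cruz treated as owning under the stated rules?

By parent–child attribution (R3), Emil Cruz is treated as also owning Owen Cruz's interest in Northgate Mining NL, giving 30% + 67% = 97%.
By parent–child attribution (R3), Emil Cruz is treated as owning Owen Cruz's 31% interest in Quarry Pharma AG.
Chain via Northgate Mining NL → Wildmere Ventures LLC (R1): 97% × 29% × 14% = 3.9382% of Fairlane Media Ltd.
Chain via Quarry Pharma AG → Ridgefield Trust (R1): 31% × 85% × 61% = 16.0735% of Fairlane Media Ltd.
Aggregating (R2): 3.9382% + 16.0735% = 20.0117%.

20.0117%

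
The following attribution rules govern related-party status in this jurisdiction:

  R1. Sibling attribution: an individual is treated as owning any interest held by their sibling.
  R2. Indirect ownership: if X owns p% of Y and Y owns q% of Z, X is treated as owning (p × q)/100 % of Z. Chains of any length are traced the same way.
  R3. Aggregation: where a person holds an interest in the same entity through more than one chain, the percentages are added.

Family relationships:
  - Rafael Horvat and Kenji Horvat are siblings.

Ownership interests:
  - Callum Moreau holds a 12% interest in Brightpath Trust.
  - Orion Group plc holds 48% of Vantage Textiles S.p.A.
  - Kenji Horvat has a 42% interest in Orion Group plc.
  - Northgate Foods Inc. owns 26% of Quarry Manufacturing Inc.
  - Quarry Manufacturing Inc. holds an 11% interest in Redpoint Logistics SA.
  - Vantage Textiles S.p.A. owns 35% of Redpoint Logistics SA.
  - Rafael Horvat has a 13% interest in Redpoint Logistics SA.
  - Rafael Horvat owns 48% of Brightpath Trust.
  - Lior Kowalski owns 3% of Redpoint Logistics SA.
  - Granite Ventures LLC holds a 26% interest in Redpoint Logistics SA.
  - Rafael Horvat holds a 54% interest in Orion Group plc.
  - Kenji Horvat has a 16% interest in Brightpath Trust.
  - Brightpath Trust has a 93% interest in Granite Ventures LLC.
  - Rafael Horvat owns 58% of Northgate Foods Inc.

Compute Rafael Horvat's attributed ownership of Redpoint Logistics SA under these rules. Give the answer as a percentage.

By sibling attribution (R1), Rafael Horvat is treated as also owning Kenji Horvat's interest in Orion Group plc, giving 54% + 42% = 96%.
By sibling attribution (R1), Rafael Horvat is treated as also owning Kenji Horvat's interest in Brightpath Trust, giving 48% + 16% = 64%.
Chain via Orion Group plc → Vantage Textiles S.p.A. (R2): 96% × 48% × 35% = 16.128% of Redpoint Logistics SA.
Chain via Northgate Foods Inc. → Quarry Manufacturing Inc. (R2): 58% × 26% × 11% = 1.6588% of Redpoint Logistics SA.
Chain via Brightpath Trust → Granite Ventures LLC (R2): 64% × 93% × 26% = 15.4752% of Redpoint Logistics SA.
Direct interest in Redpoint Logistics SA: 13%.
Aggregating (R3): 16.128% + 1.6588% + 15.4752% + 13% = 46.262%.

46.262%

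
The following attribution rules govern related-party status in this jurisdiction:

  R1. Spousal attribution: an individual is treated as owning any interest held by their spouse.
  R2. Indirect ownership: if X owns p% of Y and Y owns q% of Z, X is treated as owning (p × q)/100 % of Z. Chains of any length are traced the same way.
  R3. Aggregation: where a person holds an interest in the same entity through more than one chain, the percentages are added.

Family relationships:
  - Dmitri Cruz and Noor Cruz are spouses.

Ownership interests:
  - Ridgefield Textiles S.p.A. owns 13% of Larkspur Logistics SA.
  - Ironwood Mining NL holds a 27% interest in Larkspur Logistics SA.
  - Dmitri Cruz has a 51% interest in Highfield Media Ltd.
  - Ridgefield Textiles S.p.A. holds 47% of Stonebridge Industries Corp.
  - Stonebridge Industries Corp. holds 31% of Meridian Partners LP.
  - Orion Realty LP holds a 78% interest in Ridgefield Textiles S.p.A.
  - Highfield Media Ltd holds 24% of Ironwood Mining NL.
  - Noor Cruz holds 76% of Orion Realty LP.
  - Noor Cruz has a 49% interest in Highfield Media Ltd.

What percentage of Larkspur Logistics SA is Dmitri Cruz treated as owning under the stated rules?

By spousal attribution (R1), Dmitri Cruz is treated as also owning Noor Cruz's interest in Highfield Media Ltd, giving 51% + 49% = 100%.
By spousal attribution (R1), Dmitri Cruz is treated as owning Noor Cruz's 76% interest in Orion Realty LP.
Chain via Highfield Media Ltd → Ironwood Mining NL (R2): 100% × 24% × 27% = 6.48% of Larkspur Logistics SA.
Chain via Orion Realty LP → Ridgefield Textiles S.p.A. (R2): 76% × 78% × 13% = 7.7064% of Larkspur Logistics SA.
Aggregating (R3): 6.48% + 7.7064% = 14.1864%.

14.1864%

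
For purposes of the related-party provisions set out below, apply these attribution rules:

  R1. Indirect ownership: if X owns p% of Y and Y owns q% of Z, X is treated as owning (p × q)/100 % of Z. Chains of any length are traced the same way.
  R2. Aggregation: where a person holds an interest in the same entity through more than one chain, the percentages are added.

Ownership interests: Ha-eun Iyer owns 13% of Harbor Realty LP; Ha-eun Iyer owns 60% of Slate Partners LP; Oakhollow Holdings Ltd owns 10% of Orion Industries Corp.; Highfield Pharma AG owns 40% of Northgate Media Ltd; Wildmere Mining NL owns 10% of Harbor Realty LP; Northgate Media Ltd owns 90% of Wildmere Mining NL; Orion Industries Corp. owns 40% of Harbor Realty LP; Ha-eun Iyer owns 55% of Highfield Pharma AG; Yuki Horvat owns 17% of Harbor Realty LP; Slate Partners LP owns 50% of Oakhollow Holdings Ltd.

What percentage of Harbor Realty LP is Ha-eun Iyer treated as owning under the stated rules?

Chain via Highfield Pharma AG → Northgate Media Ltd → Wildmere Mining NL (R1): 55% × 40% × 90% × 10% = 1.98% of Harbor Realty LP.
Chain via Slate Partners LP → Oakhollow Holdings Ltd → Orion Industries Corp. (R1): 60% × 50% × 10% × 40% = 1.2% of Harbor Realty LP.
Direct interest in Harbor Realty LP: 13%.
Aggregating (R2): 1.98% + 1.2% + 13% = 16.18%.

16.18%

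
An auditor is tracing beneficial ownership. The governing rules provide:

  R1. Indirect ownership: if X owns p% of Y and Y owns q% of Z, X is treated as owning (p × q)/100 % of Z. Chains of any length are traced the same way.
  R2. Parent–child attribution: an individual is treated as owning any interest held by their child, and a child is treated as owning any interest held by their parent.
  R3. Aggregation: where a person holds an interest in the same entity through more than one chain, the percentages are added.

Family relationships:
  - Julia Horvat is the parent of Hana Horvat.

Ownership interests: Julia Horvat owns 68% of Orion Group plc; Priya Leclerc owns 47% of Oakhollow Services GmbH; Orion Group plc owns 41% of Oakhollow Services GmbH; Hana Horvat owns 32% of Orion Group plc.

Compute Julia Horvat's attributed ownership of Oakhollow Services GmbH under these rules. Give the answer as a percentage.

41%

By parent–child attribution (R2), Julia Horvat is treated as also owning Hana Horvat's interest in Orion Group plc, giving 68% + 32% = 100%.
Chain via Orion Group plc (R1): 100% × 41% = 41% of Oakhollow Services GmbH.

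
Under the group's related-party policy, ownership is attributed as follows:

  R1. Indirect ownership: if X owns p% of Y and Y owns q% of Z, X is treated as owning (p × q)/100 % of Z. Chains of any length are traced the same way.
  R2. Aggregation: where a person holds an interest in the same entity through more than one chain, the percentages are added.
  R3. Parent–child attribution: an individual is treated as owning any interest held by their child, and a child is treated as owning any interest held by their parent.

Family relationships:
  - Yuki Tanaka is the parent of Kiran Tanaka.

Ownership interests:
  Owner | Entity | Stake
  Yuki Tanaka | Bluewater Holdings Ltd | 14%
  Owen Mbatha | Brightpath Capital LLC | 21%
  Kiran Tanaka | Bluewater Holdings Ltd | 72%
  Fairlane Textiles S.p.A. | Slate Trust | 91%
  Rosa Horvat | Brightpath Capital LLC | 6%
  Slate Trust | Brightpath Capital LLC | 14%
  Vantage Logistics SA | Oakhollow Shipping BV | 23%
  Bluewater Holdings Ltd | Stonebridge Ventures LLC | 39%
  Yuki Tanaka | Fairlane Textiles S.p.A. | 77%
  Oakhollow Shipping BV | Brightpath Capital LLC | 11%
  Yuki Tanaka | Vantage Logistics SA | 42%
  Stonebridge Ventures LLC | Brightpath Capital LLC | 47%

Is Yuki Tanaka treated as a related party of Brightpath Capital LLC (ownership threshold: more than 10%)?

By parent–child attribution (R3), Yuki Tanaka is treated as also owning Kiran Tanaka's interest in Bluewater Holdings Ltd, giving 14% + 72% = 86%.
Chain via Fairlane Textiles S.p.A. → Slate Trust (R1): 77% × 91% × 14% = 9.8098% of Brightpath Capital LLC.
Chain via Vantage Logistics SA → Oakhollow Shipping BV (R1): 42% × 23% × 11% = 1.0626% of Brightpath Capital LLC.
Chain via Bluewater Holdings Ltd → Stonebridge Ventures LLC (R1): 86% × 39% × 47% = 15.7638% of Brightpath Capital LLC.
Aggregating (R2): 9.8098% + 1.0626% + 15.7638% = 26.6362%.
26.6362% exceeds the 10% threshold, so Yuki is a related party to Brightpath Capital LLC.

Yes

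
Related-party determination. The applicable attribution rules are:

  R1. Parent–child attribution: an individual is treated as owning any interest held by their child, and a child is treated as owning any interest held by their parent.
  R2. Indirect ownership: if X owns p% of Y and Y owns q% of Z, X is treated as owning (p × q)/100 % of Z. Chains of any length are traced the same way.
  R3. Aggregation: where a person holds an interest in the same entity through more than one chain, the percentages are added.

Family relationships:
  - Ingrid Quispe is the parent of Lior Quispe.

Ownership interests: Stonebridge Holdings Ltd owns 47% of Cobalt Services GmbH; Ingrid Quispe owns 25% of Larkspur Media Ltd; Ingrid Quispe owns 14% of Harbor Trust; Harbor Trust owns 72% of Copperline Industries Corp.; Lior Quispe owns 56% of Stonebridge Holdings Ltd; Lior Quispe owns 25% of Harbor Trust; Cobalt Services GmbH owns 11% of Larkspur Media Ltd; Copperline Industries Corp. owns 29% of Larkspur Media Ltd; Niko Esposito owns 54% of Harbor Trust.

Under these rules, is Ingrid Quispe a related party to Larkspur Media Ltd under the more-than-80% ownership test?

By parent–child attribution (R1), Ingrid Quispe is treated as also owning Lior Quispe's interest in Harbor Trust, giving 14% + 25% = 39%.
By parent–child attribution (R1), Ingrid Quispe is treated as owning Lior Quispe's 56% interest in Stonebridge Holdings Ltd.
Chain via Harbor Trust → Copperline Industries Corp. (R2): 39% × 72% × 29% = 8.1432% of Larkspur Media Ltd.
Direct interest in Larkspur Media Ltd: 25%.
Chain via Stonebridge Holdings Ltd → Cobalt Services GmbH (R2): 56% × 47% × 11% = 2.8952% of Larkspur Media Ltd.
Aggregating (R3): 8.1432% + 25% + 2.8952% = 36.0384%.
36.0384% does not exceed the 80% threshold, so Ingrid is not a related party to Larkspur Media Ltd.

No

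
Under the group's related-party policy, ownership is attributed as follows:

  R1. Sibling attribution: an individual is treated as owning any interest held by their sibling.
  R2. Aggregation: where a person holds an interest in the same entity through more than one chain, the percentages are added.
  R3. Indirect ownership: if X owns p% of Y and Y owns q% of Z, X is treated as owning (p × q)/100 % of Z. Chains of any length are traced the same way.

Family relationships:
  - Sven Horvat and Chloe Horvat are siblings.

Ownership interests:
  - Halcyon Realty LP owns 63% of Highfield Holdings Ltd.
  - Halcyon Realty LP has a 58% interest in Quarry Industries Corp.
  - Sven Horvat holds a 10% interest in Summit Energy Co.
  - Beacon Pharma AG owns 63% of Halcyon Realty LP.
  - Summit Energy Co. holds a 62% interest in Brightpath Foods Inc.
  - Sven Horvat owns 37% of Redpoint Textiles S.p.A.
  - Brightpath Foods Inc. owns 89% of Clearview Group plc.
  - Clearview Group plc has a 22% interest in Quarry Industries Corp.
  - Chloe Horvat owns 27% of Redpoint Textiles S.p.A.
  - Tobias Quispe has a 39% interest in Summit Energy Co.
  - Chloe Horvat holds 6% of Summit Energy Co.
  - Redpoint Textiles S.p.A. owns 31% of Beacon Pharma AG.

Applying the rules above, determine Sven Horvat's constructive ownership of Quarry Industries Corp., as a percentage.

By sibling attribution (R1), Sven Horvat is treated as also owning Chloe Horvat's interest in Redpoint Textiles S.p.A, giving 37% + 27% = 64%.
By sibling attribution (R1), Sven Horvat is treated as also owning Chloe Horvat's interest in Summit Energy Co, giving 10% + 6% = 16%.
Chain via Redpoint Textiles S.p.A. → Beacon Pharma AG → Halcyon Realty LP (R3): 64% × 31% × 63% × 58% = 7.249536% of Quarry Industries Corp.
Chain via Summit Energy Co. → Brightpath Foods Inc. → Clearview Group plc (R3): 16% × 62% × 89% × 22% = 1.942336% of Quarry Industries Corp.
Aggregating (R2): 7.249536% + 1.942336% = 9.191872%.

9.191872%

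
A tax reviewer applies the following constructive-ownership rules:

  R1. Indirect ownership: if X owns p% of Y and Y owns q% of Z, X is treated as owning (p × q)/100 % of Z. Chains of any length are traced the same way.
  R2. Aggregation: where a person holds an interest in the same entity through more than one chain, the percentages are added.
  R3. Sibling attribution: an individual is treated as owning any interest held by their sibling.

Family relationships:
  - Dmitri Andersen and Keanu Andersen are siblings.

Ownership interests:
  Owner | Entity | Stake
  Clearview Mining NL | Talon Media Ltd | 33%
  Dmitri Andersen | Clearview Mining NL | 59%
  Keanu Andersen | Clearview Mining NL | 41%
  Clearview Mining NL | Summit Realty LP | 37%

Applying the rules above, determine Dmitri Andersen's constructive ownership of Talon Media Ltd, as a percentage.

By sibling attribution (R3), Dmitri Andersen is treated as also owning Keanu Andersen's interest in Clearview Mining NL, giving 59% + 41% = 100%.
Chain via Clearview Mining NL (R1): 100% × 33% = 33% of Talon Media Ltd.

33%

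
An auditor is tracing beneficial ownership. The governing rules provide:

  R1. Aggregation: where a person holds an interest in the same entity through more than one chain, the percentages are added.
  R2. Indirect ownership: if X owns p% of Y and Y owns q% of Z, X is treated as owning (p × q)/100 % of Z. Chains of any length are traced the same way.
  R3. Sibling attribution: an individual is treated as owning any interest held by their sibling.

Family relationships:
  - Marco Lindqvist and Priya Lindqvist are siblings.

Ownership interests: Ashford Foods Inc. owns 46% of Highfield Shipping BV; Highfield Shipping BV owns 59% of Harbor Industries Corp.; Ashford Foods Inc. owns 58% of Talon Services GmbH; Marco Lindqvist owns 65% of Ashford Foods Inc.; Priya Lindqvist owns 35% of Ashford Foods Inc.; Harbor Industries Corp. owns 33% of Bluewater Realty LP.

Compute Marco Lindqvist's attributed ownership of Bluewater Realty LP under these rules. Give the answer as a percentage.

By sibling attribution (R3), Marco Lindqvist is treated as also owning Priya Lindqvist's interest in Ashford Foods Inc, giving 65% + 35% = 100%.
Chain via Ashford Foods Inc. → Highfield Shipping BV → Harbor Industries Corp. (R2): 100% × 46% × 59% × 33% = 8.9562% of Bluewater Realty LP.

8.9562%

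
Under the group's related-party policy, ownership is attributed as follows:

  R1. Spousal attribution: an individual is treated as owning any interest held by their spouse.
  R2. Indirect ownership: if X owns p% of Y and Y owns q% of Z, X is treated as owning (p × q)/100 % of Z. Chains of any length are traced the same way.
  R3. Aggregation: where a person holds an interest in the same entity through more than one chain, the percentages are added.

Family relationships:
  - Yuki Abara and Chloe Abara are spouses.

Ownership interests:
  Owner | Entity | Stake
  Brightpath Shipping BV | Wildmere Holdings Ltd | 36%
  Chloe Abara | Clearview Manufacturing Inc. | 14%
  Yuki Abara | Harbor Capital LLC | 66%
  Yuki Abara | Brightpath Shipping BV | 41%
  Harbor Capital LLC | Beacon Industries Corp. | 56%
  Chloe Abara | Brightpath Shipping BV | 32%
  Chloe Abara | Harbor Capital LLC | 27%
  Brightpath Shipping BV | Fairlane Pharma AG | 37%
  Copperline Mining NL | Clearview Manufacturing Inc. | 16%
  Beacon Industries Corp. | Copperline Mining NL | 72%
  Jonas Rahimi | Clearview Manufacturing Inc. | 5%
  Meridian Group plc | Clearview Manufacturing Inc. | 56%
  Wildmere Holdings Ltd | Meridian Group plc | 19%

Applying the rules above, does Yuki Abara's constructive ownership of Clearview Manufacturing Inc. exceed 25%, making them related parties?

By spousal attribution (R1), Yuki Abara is treated as also owning Chloe Abara's interest in Brightpath Shipping BV, giving 41% + 32% = 73%.
By spousal attribution (R1), Yuki Abara is treated as also owning Chloe Abara's interest in Harbor Capital LLC, giving 66% + 27% = 93%.
By spousal attribution (R1), Yuki Abara is treated as owning Chloe Abara's 14% interest in Clearview Manufacturing Inc.
Chain via Brightpath Shipping BV → Wildmere Holdings Ltd → Meridian Group plc (R2): 73% × 36% × 19% × 56% = 2.796192% of Clearview Manufacturing Inc.
Chain via Harbor Capital LLC → Beacon Industries Corp. → Copperline Mining NL (R2): 93% × 56% × 72% × 16% = 5.999616% of Clearview Manufacturing Inc.
Direct interest in Clearview Manufacturing Inc: 14%.
Aggregating (R3): 2.796192% + 5.999616% + 14% = 22.795808%.
22.795808% does not exceed the 25% threshold, so Yuki is not a related party to Clearview Manufacturing Inc.

No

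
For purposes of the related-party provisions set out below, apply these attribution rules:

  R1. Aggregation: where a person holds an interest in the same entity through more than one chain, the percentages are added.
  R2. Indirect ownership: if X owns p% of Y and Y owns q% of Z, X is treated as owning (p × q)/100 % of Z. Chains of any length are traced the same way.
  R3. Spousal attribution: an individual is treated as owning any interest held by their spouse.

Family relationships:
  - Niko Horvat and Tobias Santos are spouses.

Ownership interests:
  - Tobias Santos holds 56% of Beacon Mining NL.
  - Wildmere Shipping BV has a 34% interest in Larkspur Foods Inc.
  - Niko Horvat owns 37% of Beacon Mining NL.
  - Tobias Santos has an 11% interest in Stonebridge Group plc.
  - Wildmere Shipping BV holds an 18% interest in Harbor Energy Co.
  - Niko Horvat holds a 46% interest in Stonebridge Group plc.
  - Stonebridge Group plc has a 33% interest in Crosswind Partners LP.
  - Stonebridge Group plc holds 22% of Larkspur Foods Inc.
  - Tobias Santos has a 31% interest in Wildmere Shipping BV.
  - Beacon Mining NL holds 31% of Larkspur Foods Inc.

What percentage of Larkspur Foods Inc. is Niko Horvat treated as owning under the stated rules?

51.91%

By spousal attribution (R3), Niko Horvat is treated as also owning Tobias Santos's interest in Beacon Mining NL, giving 37% + 56% = 93%.
By spousal attribution (R3), Niko Horvat is treated as also owning Tobias Santos's interest in Stonebridge Group plc, giving 46% + 11% = 57%.
By spousal attribution (R3), Niko Horvat is treated as owning Tobias Santos's 31% interest in Wildmere Shipping BV.
Chain via Beacon Mining NL (R2): 93% × 31% = 28.83% of Larkspur Foods Inc.
Chain via Stonebridge Group plc (R2): 57% × 22% = 12.54% of Larkspur Foods Inc.
Chain via Wildmere Shipping BV (R2): 31% × 34% = 10.54% of Larkspur Foods Inc.
Aggregating (R1): 28.83% + 12.54% + 10.54% = 51.91%.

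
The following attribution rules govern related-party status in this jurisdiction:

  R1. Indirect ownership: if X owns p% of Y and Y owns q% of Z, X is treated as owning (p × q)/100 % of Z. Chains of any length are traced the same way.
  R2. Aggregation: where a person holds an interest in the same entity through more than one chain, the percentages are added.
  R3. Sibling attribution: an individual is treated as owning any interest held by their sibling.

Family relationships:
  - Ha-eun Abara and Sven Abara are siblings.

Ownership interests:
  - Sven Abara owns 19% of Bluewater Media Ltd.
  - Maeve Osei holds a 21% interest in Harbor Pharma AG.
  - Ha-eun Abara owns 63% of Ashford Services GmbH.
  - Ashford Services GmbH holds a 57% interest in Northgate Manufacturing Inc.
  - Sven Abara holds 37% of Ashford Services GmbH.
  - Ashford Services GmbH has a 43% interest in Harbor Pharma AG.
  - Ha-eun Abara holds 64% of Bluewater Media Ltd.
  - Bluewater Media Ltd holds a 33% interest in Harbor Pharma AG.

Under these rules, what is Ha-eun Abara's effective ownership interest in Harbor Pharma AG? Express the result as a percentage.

By sibling attribution (R3), Ha-eun Abara is treated as also owning Sven Abara's interest in Bluewater Media Ltd, giving 64% + 19% = 83%.
By sibling attribution (R3), Ha-eun Abara is treated as also owning Sven Abara's interest in Ashford Services GmbH, giving 63% + 37% = 100%.
Chain via Bluewater Media Ltd (R1): 83% × 33% = 27.39% of Harbor Pharma AG.
Chain via Ashford Services GmbH (R1): 100% × 43% = 43% of Harbor Pharma AG.
Aggregating (R2): 27.39% + 43% = 70.39%.

70.39%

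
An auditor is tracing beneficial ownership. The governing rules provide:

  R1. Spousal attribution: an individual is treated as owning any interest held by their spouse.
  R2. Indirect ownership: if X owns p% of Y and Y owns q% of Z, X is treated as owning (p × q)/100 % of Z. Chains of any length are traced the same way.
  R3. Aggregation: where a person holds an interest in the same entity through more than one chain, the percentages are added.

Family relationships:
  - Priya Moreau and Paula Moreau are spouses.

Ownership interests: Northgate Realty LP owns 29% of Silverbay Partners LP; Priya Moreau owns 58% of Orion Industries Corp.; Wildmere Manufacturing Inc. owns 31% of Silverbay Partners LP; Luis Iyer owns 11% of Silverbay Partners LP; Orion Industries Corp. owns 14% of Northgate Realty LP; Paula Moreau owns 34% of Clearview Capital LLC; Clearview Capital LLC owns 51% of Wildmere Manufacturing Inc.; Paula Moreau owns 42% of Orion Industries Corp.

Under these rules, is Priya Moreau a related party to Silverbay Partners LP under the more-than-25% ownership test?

By spousal attribution (R1), Priya Moreau is treated as also owning Paula Moreau's interest in Orion Industries Corp, giving 58% + 42% = 100%.
By spousal attribution (R1), Priya Moreau is treated as owning Paula Moreau's 34% interest in Clearview Capital LLC.
Chain via Orion Industries Corp. → Northgate Realty LP (R2): 100% × 14% × 29% = 4.06% of Silverbay Partners LP.
Chain via Clearview Capital LLC → Wildmere Manufacturing Inc. (R2): 34% × 51% × 31% = 5.3754% of Silverbay Partners LP.
Aggregating (R3): 4.06% + 5.3754% = 9.4354%.
9.4354% does not exceed the 25% threshold, so Priya is not a related party to Silverbay Partners LP.

No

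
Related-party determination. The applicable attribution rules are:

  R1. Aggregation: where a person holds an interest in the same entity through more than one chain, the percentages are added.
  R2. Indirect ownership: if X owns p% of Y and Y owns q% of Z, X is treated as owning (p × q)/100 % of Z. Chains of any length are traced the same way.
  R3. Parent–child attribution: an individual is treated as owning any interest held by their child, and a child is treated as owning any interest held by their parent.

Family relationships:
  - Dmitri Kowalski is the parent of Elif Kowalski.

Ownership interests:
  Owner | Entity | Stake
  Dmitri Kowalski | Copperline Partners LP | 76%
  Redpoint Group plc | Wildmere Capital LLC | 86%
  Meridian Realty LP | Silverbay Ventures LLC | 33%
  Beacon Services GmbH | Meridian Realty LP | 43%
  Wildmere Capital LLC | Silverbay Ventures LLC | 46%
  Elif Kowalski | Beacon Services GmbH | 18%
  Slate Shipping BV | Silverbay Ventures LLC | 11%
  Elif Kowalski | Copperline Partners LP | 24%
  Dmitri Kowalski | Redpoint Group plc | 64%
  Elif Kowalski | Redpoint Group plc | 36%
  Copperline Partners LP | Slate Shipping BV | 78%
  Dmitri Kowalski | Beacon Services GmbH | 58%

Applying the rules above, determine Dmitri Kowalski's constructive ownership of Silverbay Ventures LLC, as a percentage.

58.9244%

By parent–child attribution (R3), Dmitri Kowalski is treated as also owning Elif Kowalski's interest in Redpoint Group plc, giving 64% + 36% = 100%.
By parent–child attribution (R3), Dmitri Kowalski is treated as also owning Elif Kowalski's interest in Copperline Partners LP, giving 76% + 24% = 100%.
By parent–child attribution (R3), Dmitri Kowalski is treated as also owning Elif Kowalski's interest in Beacon Services GmbH, giving 58% + 18% = 76%.
Chain via Redpoint Group plc → Wildmere Capital LLC (R2): 100% × 86% × 46% = 39.56% of Silverbay Ventures LLC.
Chain via Copperline Partners LP → Slate Shipping BV (R2): 100% × 78% × 11% = 8.58% of Silverbay Ventures LLC.
Chain via Beacon Services GmbH → Meridian Realty LP (R2): 76% × 43% × 33% = 10.7844% of Silverbay Ventures LLC.
Aggregating (R1): 39.56% + 8.58% + 10.7844% = 58.9244%.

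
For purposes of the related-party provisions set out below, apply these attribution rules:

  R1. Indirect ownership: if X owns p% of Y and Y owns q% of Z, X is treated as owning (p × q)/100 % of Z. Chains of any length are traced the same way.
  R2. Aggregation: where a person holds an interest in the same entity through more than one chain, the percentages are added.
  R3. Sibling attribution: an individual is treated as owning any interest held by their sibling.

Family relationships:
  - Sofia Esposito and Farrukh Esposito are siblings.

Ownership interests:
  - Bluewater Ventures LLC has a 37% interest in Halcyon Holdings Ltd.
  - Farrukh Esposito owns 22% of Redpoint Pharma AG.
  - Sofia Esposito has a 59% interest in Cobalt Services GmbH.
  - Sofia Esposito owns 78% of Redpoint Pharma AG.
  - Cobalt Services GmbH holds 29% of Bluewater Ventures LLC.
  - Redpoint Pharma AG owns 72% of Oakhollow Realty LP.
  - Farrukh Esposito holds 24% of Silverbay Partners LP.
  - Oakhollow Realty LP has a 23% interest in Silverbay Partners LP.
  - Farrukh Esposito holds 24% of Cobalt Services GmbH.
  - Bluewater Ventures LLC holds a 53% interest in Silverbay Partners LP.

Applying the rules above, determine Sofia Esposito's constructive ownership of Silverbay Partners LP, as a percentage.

By sibling attribution (R3), Sofia Esposito is treated as also owning Farrukh Esposito's interest in Redpoint Pharma AG, giving 78% + 22% = 100%.
By sibling attribution (R3), Sofia Esposito is treated as also owning Farrukh Esposito's interest in Cobalt Services GmbH, giving 59% + 24% = 83%.
By sibling attribution (R3), Sofia Esposito is treated as owning Farrukh Esposito's 24% interest in Silverbay Partners LP.
Chain via Redpoint Pharma AG → Oakhollow Realty LP (R1): 100% × 72% × 23% = 16.56% of Silverbay Partners LP.
Chain via Cobalt Services GmbH → Bluewater Ventures LLC (R1): 83% × 29% × 53% = 12.7571% of Silverbay Partners LP.
Direct interest in Silverbay Partners LP: 24%.
Aggregating (R2): 16.56% + 12.7571% + 24% = 53.3171%.

53.3171%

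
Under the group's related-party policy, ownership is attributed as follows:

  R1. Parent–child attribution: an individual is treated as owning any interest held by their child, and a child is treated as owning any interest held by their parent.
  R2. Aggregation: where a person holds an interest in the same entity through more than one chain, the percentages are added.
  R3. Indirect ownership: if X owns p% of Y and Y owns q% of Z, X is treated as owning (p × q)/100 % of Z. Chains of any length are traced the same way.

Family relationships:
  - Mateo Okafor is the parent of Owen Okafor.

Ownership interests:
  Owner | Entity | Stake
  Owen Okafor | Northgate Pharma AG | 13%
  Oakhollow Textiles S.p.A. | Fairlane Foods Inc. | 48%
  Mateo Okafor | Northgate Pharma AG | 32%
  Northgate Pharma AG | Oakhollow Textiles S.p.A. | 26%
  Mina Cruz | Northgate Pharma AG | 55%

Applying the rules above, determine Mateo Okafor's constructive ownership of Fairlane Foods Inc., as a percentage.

5.616%

By parent–child attribution (R1), Mateo Okafor is treated as also owning Owen Okafor's interest in Northgate Pharma AG, giving 32% + 13% = 45%.
Chain via Northgate Pharma AG → Oakhollow Textiles S.p.A. (R3): 45% × 26% × 48% = 5.616% of Fairlane Foods Inc.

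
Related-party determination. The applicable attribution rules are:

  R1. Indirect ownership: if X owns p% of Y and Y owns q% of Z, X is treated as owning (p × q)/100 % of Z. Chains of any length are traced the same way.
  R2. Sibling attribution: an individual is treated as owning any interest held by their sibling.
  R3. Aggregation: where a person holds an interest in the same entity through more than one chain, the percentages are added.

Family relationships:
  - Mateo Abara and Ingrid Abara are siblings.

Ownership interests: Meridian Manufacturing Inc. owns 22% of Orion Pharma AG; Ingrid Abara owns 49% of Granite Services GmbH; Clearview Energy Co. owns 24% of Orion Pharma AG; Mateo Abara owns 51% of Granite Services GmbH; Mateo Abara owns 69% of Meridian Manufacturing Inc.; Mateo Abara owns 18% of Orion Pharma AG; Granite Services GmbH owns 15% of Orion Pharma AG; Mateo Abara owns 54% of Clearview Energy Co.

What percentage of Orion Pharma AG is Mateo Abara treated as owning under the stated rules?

By sibling attribution (R2), Mateo Abara is treated as also owning Ingrid Abara's interest in Granite Services GmbH, giving 51% + 49% = 100%.
Chain via Granite Services GmbH (R1): 100% × 15% = 15% of Orion Pharma AG.
Chain via Meridian Manufacturing Inc. (R1): 69% × 22% = 15.18% of Orion Pharma AG.
Chain via Clearview Energy Co. (R1): 54% × 24% = 12.96% of Orion Pharma AG.
Direct interest in Orion Pharma AG: 18%.
Aggregating (R3): 15% + 15.18% + 12.96% + 18% = 61.14%.

61.14%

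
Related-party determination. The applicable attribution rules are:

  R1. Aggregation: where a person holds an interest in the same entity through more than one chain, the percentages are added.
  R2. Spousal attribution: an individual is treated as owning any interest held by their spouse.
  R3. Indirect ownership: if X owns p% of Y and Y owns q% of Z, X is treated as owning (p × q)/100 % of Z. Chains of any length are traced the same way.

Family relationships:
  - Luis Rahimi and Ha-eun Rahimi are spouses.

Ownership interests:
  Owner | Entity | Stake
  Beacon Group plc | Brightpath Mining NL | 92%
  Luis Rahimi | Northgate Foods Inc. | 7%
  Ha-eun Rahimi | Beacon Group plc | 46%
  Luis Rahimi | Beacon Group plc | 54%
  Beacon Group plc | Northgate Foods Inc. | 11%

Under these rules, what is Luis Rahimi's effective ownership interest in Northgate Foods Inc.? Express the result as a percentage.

18%

By spousal attribution (R2), Luis Rahimi is treated as also owning Ha-eun Rahimi's interest in Beacon Group plc, giving 54% + 46% = 100%.
Chain via Beacon Group plc (R3): 100% × 11% = 11% of Northgate Foods Inc.
Direct interest in Northgate Foods Inc: 7%.
Aggregating (R1): 11% + 7% = 18%.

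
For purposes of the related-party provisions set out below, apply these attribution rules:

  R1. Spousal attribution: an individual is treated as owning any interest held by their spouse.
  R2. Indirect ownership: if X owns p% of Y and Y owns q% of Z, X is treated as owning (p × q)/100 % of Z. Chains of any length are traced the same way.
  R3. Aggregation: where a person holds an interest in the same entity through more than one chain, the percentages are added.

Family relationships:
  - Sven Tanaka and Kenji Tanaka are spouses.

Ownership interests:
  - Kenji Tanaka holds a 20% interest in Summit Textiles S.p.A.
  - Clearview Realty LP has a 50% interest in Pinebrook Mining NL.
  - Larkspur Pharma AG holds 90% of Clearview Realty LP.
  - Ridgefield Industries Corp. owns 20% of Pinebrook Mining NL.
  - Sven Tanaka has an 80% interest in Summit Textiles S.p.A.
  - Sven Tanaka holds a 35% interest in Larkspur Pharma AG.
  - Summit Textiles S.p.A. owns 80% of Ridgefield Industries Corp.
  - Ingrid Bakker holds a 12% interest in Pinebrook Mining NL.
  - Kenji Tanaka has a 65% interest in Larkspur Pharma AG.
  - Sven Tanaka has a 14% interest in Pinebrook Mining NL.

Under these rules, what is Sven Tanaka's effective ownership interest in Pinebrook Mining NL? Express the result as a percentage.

By spousal attribution (R1), Sven Tanaka is treated as also owning Kenji Tanaka's interest in Summit Textiles S.p.A, giving 80% + 20% = 100%.
By spousal attribution (R1), Sven Tanaka is treated as also owning Kenji Tanaka's interest in Larkspur Pharma AG, giving 35% + 65% = 100%.
Chain via Summit Textiles S.p.A. → Ridgefield Industries Corp. (R2): 100% × 80% × 20% = 16% of Pinebrook Mining NL.
Chain via Larkspur Pharma AG → Clearview Realty LP (R2): 100% × 90% × 50% = 45% of Pinebrook Mining NL.
Direct interest in Pinebrook Mining NL: 14%.
Aggregating (R3): 16% + 45% + 14% = 75%.

75%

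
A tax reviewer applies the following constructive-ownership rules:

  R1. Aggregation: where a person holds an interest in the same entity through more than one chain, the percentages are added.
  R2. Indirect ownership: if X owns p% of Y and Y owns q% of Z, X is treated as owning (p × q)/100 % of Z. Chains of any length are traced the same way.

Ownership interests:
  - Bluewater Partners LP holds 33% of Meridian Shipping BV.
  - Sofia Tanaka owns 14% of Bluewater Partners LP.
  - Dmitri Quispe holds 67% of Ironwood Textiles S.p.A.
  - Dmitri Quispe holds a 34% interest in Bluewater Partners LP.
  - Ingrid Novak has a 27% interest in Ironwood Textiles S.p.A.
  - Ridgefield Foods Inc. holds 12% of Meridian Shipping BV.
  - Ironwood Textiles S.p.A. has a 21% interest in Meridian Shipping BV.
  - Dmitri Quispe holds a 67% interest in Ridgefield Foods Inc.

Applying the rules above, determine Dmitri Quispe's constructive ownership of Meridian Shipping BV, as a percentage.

33.33%

Chain via Ironwood Textiles S.p.A. (R2): 67% × 21% = 14.07% of Meridian Shipping BV.
Chain via Ridgefield Foods Inc. (R2): 67% × 12% = 8.04% of Meridian Shipping BV.
Chain via Bluewater Partners LP (R2): 34% × 33% = 11.22% of Meridian Shipping BV.
Aggregating (R1): 14.07% + 8.04% + 11.22% = 33.33%.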